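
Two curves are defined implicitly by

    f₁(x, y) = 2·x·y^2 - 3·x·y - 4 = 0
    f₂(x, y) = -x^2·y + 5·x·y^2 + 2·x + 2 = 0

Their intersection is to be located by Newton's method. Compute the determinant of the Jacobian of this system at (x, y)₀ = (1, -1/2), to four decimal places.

J = [[2·y^2 - 3·y, 4·x·y - 3·x], [-2·x·y + 5·y^2 + 2, -x^2 + 10·x·y]].
At the point, J = [[2.0000, -5.0000], [4.2500, -6.0000]].
det J = 9.2500.

9.2500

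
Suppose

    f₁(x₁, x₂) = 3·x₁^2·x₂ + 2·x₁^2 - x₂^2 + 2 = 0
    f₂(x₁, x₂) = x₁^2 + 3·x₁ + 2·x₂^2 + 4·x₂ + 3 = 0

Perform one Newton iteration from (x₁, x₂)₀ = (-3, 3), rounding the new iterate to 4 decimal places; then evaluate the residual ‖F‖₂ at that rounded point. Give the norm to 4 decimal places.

27.7746

At (-3, 3): F = (92.0000, 33.0000).
Jacobian J = [[6·x₁·x₂ + 4·x₁, 3·x₁^2 - 2·x₂], [2·x₁ + 3, 4·x₂ + 4]].
At the point, J = [[-66.0000, 21.0000], [-3.0000, 16.0000]] (det J = -993.0000).
Solving J·Δ = −F gives Δ = (0.7845, -1.9154).
Then the next iterate is (x₁, x₂)₁ = (-2.2155, 1.0846).
Re-evaluating at (-2.2155, 1.0846): F = (26.611606, 7.953055), so ‖F‖₂ = 27.7746.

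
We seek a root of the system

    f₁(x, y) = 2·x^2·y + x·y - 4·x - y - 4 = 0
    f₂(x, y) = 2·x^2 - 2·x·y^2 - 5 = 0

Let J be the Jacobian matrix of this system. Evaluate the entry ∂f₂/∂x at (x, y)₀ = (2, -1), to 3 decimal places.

6.000

∂f₂/∂x = 4·x - 2·y^2.
At (2, -1) this is 6.000.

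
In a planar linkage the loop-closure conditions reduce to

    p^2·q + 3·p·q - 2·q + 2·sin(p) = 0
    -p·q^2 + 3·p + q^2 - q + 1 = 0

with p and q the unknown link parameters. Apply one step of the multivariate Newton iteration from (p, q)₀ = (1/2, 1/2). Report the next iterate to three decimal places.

At (1/2, 1/2): F = (0.83385, 2.125).
Jacobian J = [[2·p·q + 3·q + 2·cos(p), p^2 + 3·p - 2], [-q^2 + 3, -2·p·q + 2·q - 1]].
At the point, J = [[3.75517, -0.250], [2.750, -0.500]] (det J = -1.19008).
Solving J·Δ = −F gives Δ = (0.096, 4.778).
Then the next iterate is (p, q)₁ = (0.596, 5.278).

(0.596, 5.278)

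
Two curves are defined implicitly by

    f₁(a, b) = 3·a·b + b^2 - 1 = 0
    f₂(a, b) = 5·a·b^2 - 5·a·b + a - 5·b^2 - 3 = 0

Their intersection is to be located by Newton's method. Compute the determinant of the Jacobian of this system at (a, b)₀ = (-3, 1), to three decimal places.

-68.000

J = [[3·b, 3·a + 2·b], [5·b^2 - 5·b + 1, 10·a·b - 5·a - 10·b]].
At the point, J = [[3.000, -7.000], [1.000, -25.000]].
det J = -68.000.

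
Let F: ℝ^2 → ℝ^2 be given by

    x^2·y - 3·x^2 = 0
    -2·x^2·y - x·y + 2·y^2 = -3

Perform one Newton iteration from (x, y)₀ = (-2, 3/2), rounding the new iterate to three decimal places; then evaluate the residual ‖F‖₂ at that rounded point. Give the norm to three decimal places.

4.543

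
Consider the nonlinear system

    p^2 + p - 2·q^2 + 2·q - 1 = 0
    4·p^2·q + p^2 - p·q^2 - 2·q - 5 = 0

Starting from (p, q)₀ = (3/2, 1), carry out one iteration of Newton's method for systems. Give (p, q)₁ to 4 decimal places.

(1.1250, 1.6250)

At (3/2, 1): F = (2.7500, 2.7500).
Jacobian J = [[2·p + 1, -4·q + 2], [8·p·q + 2·p - q^2, 4·p^2 - 2·p·q - 2]].
At the point, J = [[4.0000, -2.0000], [14.0000, 4.0000]] (det J = 44.0000).
Solving J·Δ = −F gives Δ = (-0.3750, 0.6250).
Then the next iterate is (p, q)₁ = (1.1250, 1.6250).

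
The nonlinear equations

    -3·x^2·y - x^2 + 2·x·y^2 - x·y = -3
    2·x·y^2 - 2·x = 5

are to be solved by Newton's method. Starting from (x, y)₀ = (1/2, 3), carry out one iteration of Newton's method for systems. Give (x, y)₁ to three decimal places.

At (1/2, 3): F = (8.000, 3.000).
Jacobian J = [[-6·x·y - 2·x + 2·y^2 - y, -3·x^2 + 4·x·y - x], [2·y^2 - 2, 4·x·y]].
At the point, J = [[5.000, 4.750], [16.000, 6.000]] (det J = -46.000).
Solving J·Δ = −F gives Δ = (0.734, -2.457).
Then the next iterate is (x, y)₁ = (1.234, 0.543).

(1.234, 0.543)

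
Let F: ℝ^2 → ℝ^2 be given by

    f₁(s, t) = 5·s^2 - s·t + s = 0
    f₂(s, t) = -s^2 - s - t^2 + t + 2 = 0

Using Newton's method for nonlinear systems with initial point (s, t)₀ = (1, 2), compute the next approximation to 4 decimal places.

(0.5333, 1.8000)

At (1, 2): F = (4.0000, -2.0000).
Jacobian J = [[10·s - t + 1, -s], [-2·s - 1, -2·t + 1]].
At the point, J = [[9.0000, -1.0000], [-3.0000, -3.0000]] (det J = -30.0000).
Solving J·Δ = −F gives Δ = (-0.4667, -0.2000).
Then the next iterate is (s, t)₁ = (0.5333, 1.8000).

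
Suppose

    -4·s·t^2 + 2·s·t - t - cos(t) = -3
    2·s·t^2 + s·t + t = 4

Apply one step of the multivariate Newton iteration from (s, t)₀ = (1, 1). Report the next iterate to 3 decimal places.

At (1, 1): F = (-0.54030, 0.000).
Jacobian J = [[-4·t^2 + 2·t, -8·s·t + 2·s + sin(t) - 1], [2·t^2 + t, 4·s·t + s + 1]].
At the point, J = [[-2.000, -6.15853], [3.000, 6.000]] (det J = 6.47559).
Solving J·Δ = −F gives Δ = (0.501, -0.250).
Then the next iterate is (s, t)₁ = (1.501, 0.750).

(1.501, 0.750)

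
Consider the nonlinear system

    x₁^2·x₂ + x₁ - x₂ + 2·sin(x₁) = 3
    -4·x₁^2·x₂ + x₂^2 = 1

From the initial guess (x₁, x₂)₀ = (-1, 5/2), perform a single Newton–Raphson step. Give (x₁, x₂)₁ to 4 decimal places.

(-2.9466, 46.1823)

At (-1, 5/2): F = (-5.682942, -4.7500).
Jacobian J = [[2·x₁·x₂ + 2·cos(x₁) + 1, x₁^2 - 1], [-8·x₁·x₂, -4·x₁^2 + 2·x₂]].
At the point, J = [[-2.919395, 0.0000], [20.0000, 1.0000]] (det J = -2.919395).
Solving J·Δ = −F gives Δ = (-1.9466, 43.6823).
Then the next iterate is (x₁, x₂)₁ = (-2.9466, 46.1823).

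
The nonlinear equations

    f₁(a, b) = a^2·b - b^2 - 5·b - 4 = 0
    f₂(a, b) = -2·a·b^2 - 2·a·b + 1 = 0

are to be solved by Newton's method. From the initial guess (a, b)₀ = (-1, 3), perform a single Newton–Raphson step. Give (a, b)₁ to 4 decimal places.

(-1.3086, 0.6852)

At (-1, 3): F = (-25.0000, 25.0000).
Jacobian J = [[2·a·b, a^2 - 2·b - 5], [-2·b^2 - 2·b, -4·a·b - 2·a]].
At the point, J = [[-6.0000, -10.0000], [-24.0000, 14.0000]] (det J = -324.0000).
Solving J·Δ = −F gives Δ = (-0.3086, -2.3148).
Then the next iterate is (a, b)₁ = (-1.3086, 0.6852).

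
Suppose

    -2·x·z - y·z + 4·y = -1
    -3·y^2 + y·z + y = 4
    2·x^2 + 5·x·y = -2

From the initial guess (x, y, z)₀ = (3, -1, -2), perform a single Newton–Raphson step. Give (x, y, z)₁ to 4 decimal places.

At (3, -1, -2): F = (7.0000, -6.0000, 5.0000).
Jacobian J = [[-2·z, -z + 4, -2·x - y], [0, -6·y + z + 1, y], [4·x + 5·y, 5·x, 0]].
At the point, J = [[4.0000, 6.0000, -5.0000], [0.0000, 5.0000, -1.0000], [7.0000, 15.0000, 0.0000]] (det J = 193.0000).
Solving J·Δ = −F gives Δ = (-3.3679, 1.2383, 0.1917).
Then the next iterate is (x, y, z)₁ = (-0.3679, 0.2383, -1.8083).

(-0.3679, 0.2383, -1.8083)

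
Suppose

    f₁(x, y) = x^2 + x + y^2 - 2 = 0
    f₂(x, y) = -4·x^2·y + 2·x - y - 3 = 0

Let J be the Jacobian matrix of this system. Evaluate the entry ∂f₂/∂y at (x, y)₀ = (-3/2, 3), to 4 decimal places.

-10.0000

∂f₂/∂y = -4·x^2 - 1.
At (-3/2, 3) this is -10.0000.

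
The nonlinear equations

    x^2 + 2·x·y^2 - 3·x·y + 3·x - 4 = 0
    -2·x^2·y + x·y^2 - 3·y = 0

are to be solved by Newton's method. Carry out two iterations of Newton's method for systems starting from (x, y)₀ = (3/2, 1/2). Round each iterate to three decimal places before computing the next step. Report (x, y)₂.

At (3/2, 1/2): F = (1.250, -3.375).
Jacobian J = [[2·x + 2·y^2 - 3·y + 3, 4·x·y - 3·x], [-4·x·y + y^2, -2·x^2 + 2·x·y - 3]].
At the point, J = [[5.000, -1.500], [-2.750, -6.000]] (det J = -34.125).
Solving J·Δ = −F gives Δ = (-0.368, -0.394).
Then the next iterate is (x, y)₁ = (1.132, 0.106).
Round to (1.132, 0.106) and repeat: F = (0.34289, -0.57694), J = [[4.96847, -2.91603], [-0.46873, -5.32286]].
Δ = (-0.126, -0.097), so (x, y)₂ = (1.006, 0.009).

(1.006, 0.009)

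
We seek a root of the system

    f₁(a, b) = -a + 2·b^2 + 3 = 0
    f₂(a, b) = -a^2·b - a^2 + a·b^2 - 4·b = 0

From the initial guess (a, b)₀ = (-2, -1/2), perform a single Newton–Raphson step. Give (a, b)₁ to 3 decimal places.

(1.238, 0.631)

At (-2, -1/2): F = (5.500, -0.500).
Jacobian J = [[-1, 4·b], [-2·a·b - 2·a + b^2, -a^2 + 2·a·b - 4]].
At the point, J = [[-1.000, -2.000], [2.250, -6.000]] (det J = 10.500).
Solving J·Δ = −F gives Δ = (3.238, 1.131).
Then the next iterate is (a, b)₁ = (1.238, 0.631).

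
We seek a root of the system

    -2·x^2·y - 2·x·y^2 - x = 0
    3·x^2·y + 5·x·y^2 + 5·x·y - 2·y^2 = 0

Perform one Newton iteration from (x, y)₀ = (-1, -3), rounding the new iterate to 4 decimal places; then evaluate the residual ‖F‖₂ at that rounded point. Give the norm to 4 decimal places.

18.5415

At (-1, -3): F = (25.0000, -57.0000).
Jacobian J = [[-4·x·y - 2·y^2 - 1, -2·x^2 - 4·x·y], [6·x·y + 5·y^2 + 5·y, 3·x^2 + 10·x·y + 5·x - 4·y]].
At the point, J = [[-31.0000, -14.0000], [48.0000, 40.0000]] (det J = -568.0000).
Solving J·Δ = −F gives Δ = (0.3556, 0.9982).
Then the next iterate is (x, y)₁ = (-0.6444, -2.0018).
Re-evaluating at (-0.6444, -2.0018): F = (7.471384, -16.969566), so ‖F‖₂ = 18.5415.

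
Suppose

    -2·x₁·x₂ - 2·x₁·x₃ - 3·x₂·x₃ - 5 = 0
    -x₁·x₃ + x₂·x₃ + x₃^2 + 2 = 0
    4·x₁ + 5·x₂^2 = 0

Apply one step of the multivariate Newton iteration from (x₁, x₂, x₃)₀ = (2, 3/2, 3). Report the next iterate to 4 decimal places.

(1.0282, 0.4758, 1.3013)

At (2, 3/2, 3): F = (-36.5000, 9.5000, 19.2500).
Jacobian J = [[-2·x₂ - 2·x₃, -2·x₁ - 3·x₃, -2·x₁ - 3·x₂], [-x₃, x₃, -x₁ + x₂ + 2·x₃], [4, 10·x₂, 0]].
At the point, J = [[-9.0000, -13.0000, -8.5000], [-3.0000, 3.0000, 5.5000], [4.0000, 15.0000, 0.0000]] (det J = 941.0000).
Solving J·Δ = −F gives Δ = (-0.9718, -1.0242, -1.6987).
Then the next iterate is (x₁, x₂, x₃)₁ = (1.0282, 0.4758, 1.3013).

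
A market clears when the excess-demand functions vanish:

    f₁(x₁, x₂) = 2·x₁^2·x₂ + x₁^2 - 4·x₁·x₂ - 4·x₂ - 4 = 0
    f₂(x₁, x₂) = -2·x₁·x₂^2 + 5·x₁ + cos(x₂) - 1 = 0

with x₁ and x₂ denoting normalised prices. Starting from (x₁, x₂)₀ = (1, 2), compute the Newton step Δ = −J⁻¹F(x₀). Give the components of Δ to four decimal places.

(2.9913, -1.5029)

At (1, 2): F = (-15.0000, -4.416147).
Jacobian J = [[4·x₁·x₂ + 2·x₁ - 4·x₂, 2·x₁^2 - 4·x₁ - 4], [-2·x₂^2 + 5, -4·x₁·x₂ - sin(x₂)]].
At the point, J = [[2.0000, -6.0000], [-3.0000, -8.909297]] (det J = -35.818595).
Solving J·Δ = −F gives Δ = (2.9913, -1.5029).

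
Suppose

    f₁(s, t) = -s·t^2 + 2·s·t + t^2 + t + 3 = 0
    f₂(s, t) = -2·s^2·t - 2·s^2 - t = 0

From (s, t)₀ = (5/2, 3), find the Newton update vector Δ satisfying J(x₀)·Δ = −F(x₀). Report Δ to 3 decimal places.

(-3.274, 5.774)

At (5/2, 3): F = (7.500, -53.000).
Jacobian J = [[-t^2 + 2·t, -2·s·t + 2·s + 2·t + 1], [-4·s·t - 4·s, -2·s^2 - 1]].
At the point, J = [[-3.000, -3.000], [-40.000, -13.500]] (det J = -79.500).
Solving J·Δ = −F gives Δ = (-3.274, 5.774).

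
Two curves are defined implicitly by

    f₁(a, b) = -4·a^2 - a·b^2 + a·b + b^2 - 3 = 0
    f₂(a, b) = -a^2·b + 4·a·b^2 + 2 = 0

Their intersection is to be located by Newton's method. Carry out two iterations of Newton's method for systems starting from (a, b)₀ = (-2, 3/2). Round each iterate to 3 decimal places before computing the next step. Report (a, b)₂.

(-0.305, 1.327)

At (-2, 3/2): F = (-15.250, -22.000).
Jacobian J = [[-8·a - b^2 + b, -2·a·b + a + 2·b], [-2·a·b + 4·b^2, -a^2 + 8·a·b]].
At the point, J = [[15.250, 7.000], [15.000, -28.000]] (det J = -532.000).
Solving J·Δ = −F gives Δ = (1.092, -0.201).
Then the next iterate is (a, b)₁ = (-0.908, 1.299).
Round to (-0.908, 1.299) and repeat: F = (-4.25779, -5.19962), J = [[6.87560, 4.04898], [9.10859, -10.26040]].
Δ = (0.603, 0.028), so (a, b)₂ = (-0.305, 1.327).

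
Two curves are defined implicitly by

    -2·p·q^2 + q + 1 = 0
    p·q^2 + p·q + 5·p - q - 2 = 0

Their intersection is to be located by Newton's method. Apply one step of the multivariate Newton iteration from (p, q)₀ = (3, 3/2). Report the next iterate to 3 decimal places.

(0.322, 1.562)

At (3, 3/2): F = (-11.000, 22.750).
Jacobian J = [[-2·q^2, -4·p·q + 1], [q^2 + q + 5, 2·p·q + p - 1]].
At the point, J = [[-4.500, -17.000], [8.750, 11.000]] (det J = 99.250).
Solving J·Δ = −F gives Δ = (-2.678, 0.062).
Then the next iterate is (p, q)₁ = (0.322, 1.562).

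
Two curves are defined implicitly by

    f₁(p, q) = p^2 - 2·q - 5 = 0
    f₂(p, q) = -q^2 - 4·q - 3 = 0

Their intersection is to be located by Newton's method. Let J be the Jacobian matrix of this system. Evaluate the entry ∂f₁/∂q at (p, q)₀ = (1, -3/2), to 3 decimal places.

-2.000

∂f₁/∂q = -2.
At (1, -3/2) this is -2.000.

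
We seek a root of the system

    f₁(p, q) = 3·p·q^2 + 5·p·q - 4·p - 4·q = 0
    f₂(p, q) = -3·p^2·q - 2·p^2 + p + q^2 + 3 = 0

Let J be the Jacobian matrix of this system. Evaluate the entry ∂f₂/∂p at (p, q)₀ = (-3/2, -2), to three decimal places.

-11.000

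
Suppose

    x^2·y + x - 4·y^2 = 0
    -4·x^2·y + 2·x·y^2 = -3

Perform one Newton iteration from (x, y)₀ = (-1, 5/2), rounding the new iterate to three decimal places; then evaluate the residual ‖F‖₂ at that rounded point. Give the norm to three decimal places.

7.471

At (-1, 5/2): F = (-23.500, -19.500).
Jacobian J = [[2·x·y + 1, x^2 - 8·y], [-8·x·y + 2·y^2, -4·x^2 + 4·x·y]].
At the point, J = [[-4.000, -19.000], [32.500, -14.000]] (det J = 673.500).
Solving J·Δ = −F gives Δ = (0.062, -1.250).
Then the next iterate is (x, y)₁ = (-0.938, 1.250).
Re-evaluating at (-0.938, 1.250): F = (-6.08819, -4.33047), so ‖F‖₂ = 7.471.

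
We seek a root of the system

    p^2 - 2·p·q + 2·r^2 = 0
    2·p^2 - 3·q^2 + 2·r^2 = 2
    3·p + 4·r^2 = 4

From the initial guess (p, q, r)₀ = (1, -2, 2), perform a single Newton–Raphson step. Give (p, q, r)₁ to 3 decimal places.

At (1, -2, 2): F = (13.000, -4.000, 15.000).
Jacobian J = [[2·p - 2·q, -2·p, 4·r], [4·p, -6·q, 4·r], [3, 0, 8·r]].
At the point, J = [[6.000, -2.000, 8.000], [4.000, 12.000, 8.000], [3.000, 0.000, 16.000]] (det J = 944.000).
Solving J·Δ = −F gives Δ = (-0.729, 1.110, -0.801).
Then the next iterate is (p, q, r)₁ = (0.271, -0.890, 1.199).

(0.271, -0.890, 1.199)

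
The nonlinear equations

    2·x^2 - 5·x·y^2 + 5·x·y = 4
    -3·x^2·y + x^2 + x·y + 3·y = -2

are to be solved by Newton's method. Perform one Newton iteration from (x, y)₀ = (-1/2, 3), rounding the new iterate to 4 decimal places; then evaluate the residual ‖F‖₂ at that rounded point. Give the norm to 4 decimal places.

3.1980

At (-1/2, 3): F = (11.5000, 7.5000).
Jacobian J = [[4·x - 5·y^2 + 5·y, -10·x·y + 5·x], [-6·x·y + 2·x + y, -3·x^2 + x + 3]].
At the point, J = [[-32.0000, 12.5000], [11.0000, 1.7500]] (det J = -193.5000).
Solving J·Δ = −F gives Δ = (-0.3805, -1.8941).
Then the next iterate is (x, y)₁ = (-0.8805, 1.1059).
Re-evaluating at (-0.8805, 1.1059): F = (-1.933842, 2.547088), so ‖F‖₂ = 3.1980.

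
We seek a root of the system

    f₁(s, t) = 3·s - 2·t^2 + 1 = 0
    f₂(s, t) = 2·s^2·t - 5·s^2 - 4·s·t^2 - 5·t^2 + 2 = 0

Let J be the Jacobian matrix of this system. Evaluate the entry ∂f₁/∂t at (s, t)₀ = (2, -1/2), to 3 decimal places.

2.000

∂f₁/∂t = -4·t.
At (2, -1/2) this is 2.000.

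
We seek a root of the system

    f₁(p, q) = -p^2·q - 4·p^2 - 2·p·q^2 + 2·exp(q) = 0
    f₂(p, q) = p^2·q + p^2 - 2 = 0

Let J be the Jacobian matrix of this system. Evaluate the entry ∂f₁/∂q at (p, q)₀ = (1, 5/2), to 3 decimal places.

∂f₁/∂q = -p^2 - 4·p·q + 2·exp(q).
At (1, 5/2) this is 13.365.

13.365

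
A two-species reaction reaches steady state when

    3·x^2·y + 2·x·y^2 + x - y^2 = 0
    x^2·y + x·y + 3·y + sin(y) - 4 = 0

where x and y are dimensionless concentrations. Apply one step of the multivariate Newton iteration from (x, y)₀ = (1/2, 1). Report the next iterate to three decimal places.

At (1/2, 1): F = (1.250, 0.59147).
Jacobian J = [[6·x·y + 2·y^2 + 1, 3·x^2 + 4·x·y - 2·y], [2·x·y + y, x^2 + x + cos(y) + 3]].
At the point, J = [[6.000, 0.750], [2.000, 4.29030]] (det J = 24.24181).
Solving J·Δ = −F gives Δ = (-0.203, -0.043).
Then the next iterate is (x, y)₁ = (0.297, 0.957).

(0.297, 0.957)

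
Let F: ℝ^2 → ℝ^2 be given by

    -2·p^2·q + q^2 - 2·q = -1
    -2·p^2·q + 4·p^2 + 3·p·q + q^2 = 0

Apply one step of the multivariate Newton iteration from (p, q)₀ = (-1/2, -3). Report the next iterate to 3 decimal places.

(-0.535, -0.916)

At (-1/2, -3): F = (17.500, 16.000).
Jacobian J = [[-4·p·q, -2·p^2 + 2·q - 2], [-4·p·q + 8·p + 3·q, -2·p^2 + 3·p + 2·q]].
At the point, J = [[-6.000, -8.500], [-19.000, -8.000]] (det J = -113.500).
Solving J·Δ = −F gives Δ = (-0.035, 2.084).
Then the next iterate is (p, q)₁ = (-0.535, -0.916).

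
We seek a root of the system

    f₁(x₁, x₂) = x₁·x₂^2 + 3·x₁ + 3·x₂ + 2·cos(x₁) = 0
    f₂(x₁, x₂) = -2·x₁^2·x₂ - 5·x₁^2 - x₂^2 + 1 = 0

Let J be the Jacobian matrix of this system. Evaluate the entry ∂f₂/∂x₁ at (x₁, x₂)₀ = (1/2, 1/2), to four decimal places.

-6.0000

∂f₂/∂x₁ = -4·x₁·x₂ - 10·x₁.
At (1/2, 1/2) this is -6.0000.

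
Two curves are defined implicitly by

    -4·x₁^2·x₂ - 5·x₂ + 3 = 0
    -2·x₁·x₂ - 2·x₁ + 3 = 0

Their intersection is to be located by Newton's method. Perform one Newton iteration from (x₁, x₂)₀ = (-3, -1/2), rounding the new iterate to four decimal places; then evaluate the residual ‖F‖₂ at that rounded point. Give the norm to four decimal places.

At (-3, -1/2): F = (23.5000, 6.0000).
Jacobian J = [[-8·x₁·x₂, -4·x₁^2 - 5], [-2·x₂ - 2, -2·x₁]].
At the point, J = [[-12.0000, -41.0000], [-1.0000, 6.0000]] (det J = -113.0000).
Solving J·Δ = −F gives Δ = (3.4248, -0.4292).
Then the next iterate is (x₁, x₂)₁ = (0.4248, -0.9292).
Re-evaluating at (0.4248, -0.9292): F = (8.316715, 2.939848), so ‖F‖₂ = 8.8210.

8.8210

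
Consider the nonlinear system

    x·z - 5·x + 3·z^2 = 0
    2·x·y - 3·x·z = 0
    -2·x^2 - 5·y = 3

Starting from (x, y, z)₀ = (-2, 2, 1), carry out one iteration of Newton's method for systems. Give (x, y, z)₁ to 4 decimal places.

At (-2, 2, 1): F = (11.0000, -2.0000, -21.0000).
Jacobian J = [[z - 5, 0, x + 6·z], [2·y - 3·z, 2·x, -3·x], [-4·x, -5, 0]].
At the point, J = [[-4.0000, 0.0000, 4.0000], [1.0000, -4.0000, 6.0000], [8.0000, -5.0000, 0.0000]] (det J = -12.0000).
Solving J·Δ = −F gives Δ = (2.8333, 0.3333, 0.0833).
Then the next iterate is (x, y, z)₁ = (0.8333, 2.3333, 1.0833).

(0.8333, 2.3333, 1.0833)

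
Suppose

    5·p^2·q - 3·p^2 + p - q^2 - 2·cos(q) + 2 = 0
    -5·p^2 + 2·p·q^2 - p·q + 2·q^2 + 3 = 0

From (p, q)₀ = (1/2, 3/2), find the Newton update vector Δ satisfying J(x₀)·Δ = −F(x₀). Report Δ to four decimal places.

(-0.1818, -0.9545)

At (1/2, 3/2): F = (1.233526, 7.7500).
Jacobian J = [[10·p·q - 6·p + 1, 5·p^2 - 2·q + 2·sin(q)], [-10·p + 2·q^2 - q, 4·p·q - p + 4·q]].
At the point, J = [[5.5000, 0.244990], [-2.0000, 8.5000]] (det J = 47.239980).
Solving J·Δ = −F gives Δ = (-0.1818, -0.9545).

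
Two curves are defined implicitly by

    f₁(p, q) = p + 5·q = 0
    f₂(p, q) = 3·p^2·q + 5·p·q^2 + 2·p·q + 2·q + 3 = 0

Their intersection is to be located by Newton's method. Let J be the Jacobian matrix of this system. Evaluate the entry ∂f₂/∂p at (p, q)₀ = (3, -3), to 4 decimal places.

-15.0000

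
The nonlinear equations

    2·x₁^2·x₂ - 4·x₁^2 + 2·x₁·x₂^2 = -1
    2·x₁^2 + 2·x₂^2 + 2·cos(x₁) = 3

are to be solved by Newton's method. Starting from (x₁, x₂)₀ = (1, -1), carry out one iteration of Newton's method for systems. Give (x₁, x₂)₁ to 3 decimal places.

(0.638, -0.690)

At (1, -1): F = (-3.000, 2.08060).
Jacobian J = [[4·x₁·x₂ - 8·x₁ + 2·x₂^2, 2·x₁^2 + 4·x₁·x₂], [4·x₁ - 2·sin(x₁), 4·x₂]].
At the point, J = [[-10.000, -2.000], [2.31706, -4.000]] (det J = 44.63412).
Solving J·Δ = −F gives Δ = (-0.362, 0.310).
Then the next iterate is (x₁, x₂)₁ = (0.638, -0.690).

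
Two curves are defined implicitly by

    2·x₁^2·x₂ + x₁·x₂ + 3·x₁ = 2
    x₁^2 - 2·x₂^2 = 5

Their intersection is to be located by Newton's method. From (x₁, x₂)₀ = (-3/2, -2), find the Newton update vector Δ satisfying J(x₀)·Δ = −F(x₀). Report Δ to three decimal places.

At (-3/2, -2): F = (-12.500, -10.750).
Jacobian J = [[4·x₁·x₂ + x₂ + 3, 2·x₁^2 + x₁], [2·x₁, -4·x₂]].
At the point, J = [[13.000, 3.000], [-3.000, 8.000]] (det J = 113.000).
Solving J·Δ = −F gives Δ = (0.600, 1.569).

(0.600, 1.569)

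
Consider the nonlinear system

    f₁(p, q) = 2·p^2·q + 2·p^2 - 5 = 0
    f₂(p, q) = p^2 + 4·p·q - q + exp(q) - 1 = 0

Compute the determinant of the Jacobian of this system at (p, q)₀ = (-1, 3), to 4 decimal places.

-261.3686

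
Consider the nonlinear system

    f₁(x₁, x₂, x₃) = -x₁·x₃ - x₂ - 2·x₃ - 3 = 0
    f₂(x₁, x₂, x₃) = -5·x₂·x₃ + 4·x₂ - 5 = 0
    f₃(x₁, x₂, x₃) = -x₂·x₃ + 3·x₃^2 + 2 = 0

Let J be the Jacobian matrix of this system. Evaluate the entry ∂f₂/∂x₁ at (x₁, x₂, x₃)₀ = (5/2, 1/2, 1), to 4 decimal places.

∂f₂/∂x₁ = 0.
At (5/2, 1/2, 1) this is 0.0000.

0.0000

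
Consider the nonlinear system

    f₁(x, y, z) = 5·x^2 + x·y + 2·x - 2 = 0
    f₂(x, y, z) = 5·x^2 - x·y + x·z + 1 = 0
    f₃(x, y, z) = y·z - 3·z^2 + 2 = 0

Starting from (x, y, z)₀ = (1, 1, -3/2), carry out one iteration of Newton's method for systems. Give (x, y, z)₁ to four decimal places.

(0.5027, 1.4650, -0.8053)

At (1, 1, -3/2): F = (6.0000, 3.5000, -6.2500).
Jacobian J = [[10·x + y + 2, x, 0], [10·x - y + z, -x, x], [0, z, y - 6·z]].
At the point, J = [[13.0000, 1.0000, 0.0000], [7.5000, -1.0000, 1.0000], [0.0000, -1.5000, 10.0000]] (det J = -185.5000).
Solving J·Δ = −F gives Δ = (-0.4973, 0.4650, 0.6947).
Then the next iterate is (x, y, z)₁ = (0.5027, 1.4650, -0.8053).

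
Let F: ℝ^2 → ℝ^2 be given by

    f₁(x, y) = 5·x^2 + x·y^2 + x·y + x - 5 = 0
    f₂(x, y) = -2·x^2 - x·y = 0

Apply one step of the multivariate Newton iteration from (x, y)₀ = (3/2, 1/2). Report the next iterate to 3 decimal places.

At (3/2, 1/2): F = (8.875, -5.250).
Jacobian J = [[10·x + y^2 + y + 1, 2·x·y + x], [-4·x - y, -x]].
At the point, J = [[16.750, 3.000], [-6.500, -1.500]] (det J = -5.625).
Solving J·Δ = −F gives Δ = (0.433, -5.378).
Then the next iterate is (x, y)₁ = (1.933, -4.878).

(1.933, -4.878)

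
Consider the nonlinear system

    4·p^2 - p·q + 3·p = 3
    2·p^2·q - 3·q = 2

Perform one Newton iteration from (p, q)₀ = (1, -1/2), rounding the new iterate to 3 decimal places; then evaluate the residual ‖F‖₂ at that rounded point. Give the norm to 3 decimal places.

At (1, -1/2): F = (4.500, -1.500).
Jacobian J = [[8·p - q + 3, -p], [4·p·q, 2·p^2 - 3]].
At the point, J = [[11.500, -1.000], [-2.000, -1.000]] (det J = -13.500).
Solving J·Δ = −F gives Δ = (-0.444, -0.611).
Then the next iterate is (p, q)₁ = (0.556, -1.111).
Re-evaluating at (0.556, -1.111): F = (0.52226, 0.64610), so ‖F‖₂ = 0.831.

0.831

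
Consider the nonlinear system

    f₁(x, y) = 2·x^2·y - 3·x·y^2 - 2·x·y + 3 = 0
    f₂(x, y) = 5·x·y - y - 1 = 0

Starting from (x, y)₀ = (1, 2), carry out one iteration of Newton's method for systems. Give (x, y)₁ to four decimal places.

(0.4545, 1.6136)

At (1, 2): F = (-9.0000, 7.0000).
Jacobian J = [[4·x·y - 3·y^2 - 2·y, 2·x^2 - 6·x·y - 2·x], [5·y, 5·x - 1]].
At the point, J = [[-8.0000, -12.0000], [10.0000, 4.0000]] (det J = 88.0000).
Solving J·Δ = −F gives Δ = (-0.5455, -0.3864).
Then the next iterate is (x, y)₁ = (0.4545, 1.6136).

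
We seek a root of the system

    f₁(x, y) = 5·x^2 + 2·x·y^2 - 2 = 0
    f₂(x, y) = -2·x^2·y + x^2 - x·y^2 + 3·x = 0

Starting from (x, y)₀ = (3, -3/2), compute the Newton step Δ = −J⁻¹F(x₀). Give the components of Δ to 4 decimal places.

(-1.3333, 0.5833)

At (3, -3/2): F = (56.5000, 38.2500).
Jacobian J = [[10·x + 2·y^2, 4·x·y], [-4·x·y + 2·x - y^2 + 3, -2·x^2 - 2·x·y]].
At the point, J = [[34.5000, -18.0000], [24.7500, -9.0000]] (det J = 135.0000).
Solving J·Δ = −F gives Δ = (-1.3333, 0.5833).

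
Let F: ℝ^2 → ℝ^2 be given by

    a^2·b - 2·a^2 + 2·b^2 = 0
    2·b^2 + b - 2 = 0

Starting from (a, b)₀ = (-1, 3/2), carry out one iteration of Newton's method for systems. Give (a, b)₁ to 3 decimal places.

(-1.000, 0.929)

At (-1, 3/2): F = (4.000, 4.000).
Jacobian J = [[2·a·b - 4·a, a^2 + 4·b], [0, 4·b + 1]].
At the point, J = [[1.000, 7.000], [0.000, 7.000]] (det J = 7.000).
Solving J·Δ = −F gives Δ = (0.000, -0.571).
Then the next iterate is (a, b)₁ = (-1.000, 0.929).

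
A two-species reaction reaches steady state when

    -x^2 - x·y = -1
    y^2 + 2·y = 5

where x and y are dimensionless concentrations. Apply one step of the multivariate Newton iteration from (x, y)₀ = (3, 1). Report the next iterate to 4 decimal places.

At (3, 1): F = (-11.0000, -2.0000).
Jacobian J = [[-2·x - y, -x], [0, 2·y + 2]].
At the point, J = [[-7.0000, -3.0000], [0.0000, 4.0000]] (det J = -28.0000).
Solving J·Δ = −F gives Δ = (-1.7857, 0.5000).
Then the next iterate is (x, y)₁ = (1.2143, 1.5000).

(1.2143, 1.5000)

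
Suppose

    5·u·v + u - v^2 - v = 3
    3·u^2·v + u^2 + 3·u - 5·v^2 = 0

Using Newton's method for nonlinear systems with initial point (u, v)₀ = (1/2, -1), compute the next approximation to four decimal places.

(-0.3548, -0.5484)

At (1/2, -1): F = (-5.0000, -4.0000).
Jacobian J = [[5·v + 1, 5·u - 2·v - 1], [6·u·v + 2·u + 3, 3·u^2 - 10·v]].
At the point, J = [[-4.0000, 3.5000], [1.0000, 10.7500]] (det J = -46.5000).
Solving J·Δ = −F gives Δ = (-0.8548, 0.4516).
Then the next iterate is (u, v)₁ = (-0.3548, -0.5484).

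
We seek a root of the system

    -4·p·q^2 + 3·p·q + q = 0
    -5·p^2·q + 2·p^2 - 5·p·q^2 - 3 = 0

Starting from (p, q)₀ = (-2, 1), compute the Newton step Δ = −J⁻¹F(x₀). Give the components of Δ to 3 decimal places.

(0.714, -0.208)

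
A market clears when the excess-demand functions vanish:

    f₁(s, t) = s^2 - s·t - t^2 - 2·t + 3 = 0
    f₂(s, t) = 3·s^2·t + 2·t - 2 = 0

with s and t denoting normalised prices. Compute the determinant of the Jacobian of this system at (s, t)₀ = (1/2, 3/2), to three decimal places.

J = [[2·s - t, -s - 2·t - 2], [6·s·t, 3·s^2 + 2]].
At the point, J = [[-0.500, -5.500], [4.500, 2.750]].
det J = 23.375.

23.375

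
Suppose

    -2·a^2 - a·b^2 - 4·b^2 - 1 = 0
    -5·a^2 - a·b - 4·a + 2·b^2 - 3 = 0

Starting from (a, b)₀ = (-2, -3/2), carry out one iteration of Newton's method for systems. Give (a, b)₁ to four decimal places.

At (-2, -3/2): F = (-13.5000, -13.5000).
Jacobian J = [[-4·a - b^2, -2·a·b - 8·b], [-10·a - b - 4, -a + 4·b]].
At the point, J = [[5.7500, 6.0000], [17.5000, -4.0000]] (det J = -128.0000).
Solving J·Δ = −F gives Δ = (1.0547, 1.2393).
Then the next iterate is (a, b)₁ = (-0.9453, -0.2607).

(-0.9453, -0.2607)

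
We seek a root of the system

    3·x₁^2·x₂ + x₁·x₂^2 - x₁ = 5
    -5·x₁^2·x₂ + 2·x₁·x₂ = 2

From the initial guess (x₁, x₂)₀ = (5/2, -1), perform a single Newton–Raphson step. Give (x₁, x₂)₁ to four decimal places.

(-1.2419, -3.3548)

At (5/2, -1): F = (-23.7500, 24.2500).
Jacobian J = [[6·x₁·x₂ + x₂^2 - 1, 3·x₁^2 + 2·x₁·x₂], [-10·x₁·x₂ + 2·x₂, -5·x₁^2 + 2·x₁]].
At the point, J = [[-15.0000, 13.7500], [23.0000, -26.2500]] (det J = 77.5000).
Solving J·Δ = −F gives Δ = (-3.7419, -2.3548).
Then the next iterate is (x₁, x₂)₁ = (-1.2419, -3.3548).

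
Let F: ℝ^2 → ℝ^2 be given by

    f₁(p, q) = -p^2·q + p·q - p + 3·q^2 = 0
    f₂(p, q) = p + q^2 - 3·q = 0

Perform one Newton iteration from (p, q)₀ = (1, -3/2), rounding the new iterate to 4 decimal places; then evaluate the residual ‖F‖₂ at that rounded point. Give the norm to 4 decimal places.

43.1163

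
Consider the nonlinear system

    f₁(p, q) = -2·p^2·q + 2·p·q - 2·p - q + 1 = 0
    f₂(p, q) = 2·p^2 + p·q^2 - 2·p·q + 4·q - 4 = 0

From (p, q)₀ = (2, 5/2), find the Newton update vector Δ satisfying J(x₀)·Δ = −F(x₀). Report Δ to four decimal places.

At (2, 5/2): F = (-15.5000, 16.5000).
Jacobian J = [[-4·p·q + 2·q - 2, -2·p^2 + 2·p - 1], [4·p + q^2 - 2·q, 2·p·q - 2·p + 4]].
At the point, J = [[-17.0000, -5.0000], [9.2500, 10.0000]] (det J = -123.7500).
Solving J·Δ = −F gives Δ = (-0.5859, -1.1081).

(-0.5859, -1.1081)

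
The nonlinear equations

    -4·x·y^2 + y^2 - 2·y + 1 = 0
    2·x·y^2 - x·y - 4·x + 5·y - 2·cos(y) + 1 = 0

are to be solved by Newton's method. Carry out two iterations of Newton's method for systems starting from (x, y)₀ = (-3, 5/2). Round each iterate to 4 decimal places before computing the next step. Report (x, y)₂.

(3.7366, 3.8774)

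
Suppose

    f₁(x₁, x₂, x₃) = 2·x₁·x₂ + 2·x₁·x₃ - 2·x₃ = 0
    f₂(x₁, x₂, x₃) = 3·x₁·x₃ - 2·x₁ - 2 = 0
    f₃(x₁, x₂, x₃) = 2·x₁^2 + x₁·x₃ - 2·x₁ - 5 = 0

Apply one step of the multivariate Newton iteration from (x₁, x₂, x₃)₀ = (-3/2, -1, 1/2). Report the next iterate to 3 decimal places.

At (-3/2, -1, 1/2): F = (0.500, -1.250, 1.750).
Jacobian J = [[2·x₂ + 2·x₃, 2·x₁, 2·x₁ - 2], [3·x₃ - 2, 0, 3·x₁], [4·x₁ + x₃ - 2, 0, x₁]].
At the point, J = [[-1.000, -3.000, -5.000], [-0.500, 0.000, -4.500], [-7.500, 0.000, -1.500]] (det J = -99.000).
Solving J·Δ = −F gives Δ = (0.295, 0.586, -0.311).
Then the next iterate is (x₁, x₂, x₃)₁ = (-1.205, -0.414, 0.189).

(-1.205, -0.414, 0.189)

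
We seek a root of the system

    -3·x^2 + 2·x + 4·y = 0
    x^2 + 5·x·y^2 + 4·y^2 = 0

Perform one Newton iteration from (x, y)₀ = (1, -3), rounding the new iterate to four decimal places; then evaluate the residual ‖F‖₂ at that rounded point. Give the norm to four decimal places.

At (1, -3): F = (-13.0000, 82.0000).
Jacobian J = [[-6·x + 2, 4], [2·x + 5·y^2, 10·x·y + 8·y]].
At the point, J = [[-4.0000, 4.0000], [47.0000, -54.0000]] (det J = 28.0000).
Solving J·Δ = −F gives Δ = (-13.3571, -10.1071).
Then the next iterate is (x, y)₁ = (-12.3571, -13.1071).
Re-evaluating at (-12.3571, -13.1071): F = (-535.236361, -9774.623906), so ‖F‖₂ = 9789.2671.

9789.2671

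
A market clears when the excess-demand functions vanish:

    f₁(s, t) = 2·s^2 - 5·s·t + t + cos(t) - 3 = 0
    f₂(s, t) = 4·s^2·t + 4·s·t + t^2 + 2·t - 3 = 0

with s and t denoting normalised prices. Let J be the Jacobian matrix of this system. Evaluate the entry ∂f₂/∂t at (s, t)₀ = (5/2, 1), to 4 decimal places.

∂f₂/∂t = 4·s^2 + 4·s + 2·t + 2.
At (5/2, 1) this is 39.0000.

39.0000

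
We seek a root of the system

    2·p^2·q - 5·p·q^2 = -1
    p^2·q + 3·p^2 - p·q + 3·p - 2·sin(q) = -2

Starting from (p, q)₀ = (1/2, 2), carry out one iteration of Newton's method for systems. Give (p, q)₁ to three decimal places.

(0.213, 1.641)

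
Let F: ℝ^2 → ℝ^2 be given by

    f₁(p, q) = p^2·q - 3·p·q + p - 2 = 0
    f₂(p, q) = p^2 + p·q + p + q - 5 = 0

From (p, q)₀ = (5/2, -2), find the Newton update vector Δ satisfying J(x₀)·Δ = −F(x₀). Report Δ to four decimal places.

(1.1705, -0.4091)

At (5/2, -2): F = (3.0000, -3.2500).
Jacobian J = [[2·p·q - 3·q + 1, p^2 - 3·p], [2·p + q + 1, p + 1]].
At the point, J = [[-3.0000, -1.2500], [4.0000, 3.5000]] (det J = -5.5000).
Solving J·Δ = −F gives Δ = (1.1705, -0.4091).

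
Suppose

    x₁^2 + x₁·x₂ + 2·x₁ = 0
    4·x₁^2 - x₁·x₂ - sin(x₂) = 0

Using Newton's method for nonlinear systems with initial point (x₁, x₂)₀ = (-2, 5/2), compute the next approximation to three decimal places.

(-1.247, 0.188)

At (-2, 5/2): F = (-5.000, 20.40153).
Jacobian J = [[2·x₁ + x₂ + 2, x₁], [8·x₁ - x₂, -x₁ - cos(x₂)]].
At the point, J = [[0.500, -2.000], [-18.500, 2.80114]] (det J = -35.59943).
Solving J·Δ = −F gives Δ = (0.753, -2.312).
Then the next iterate is (x₁, x₂)₁ = (-1.247, 0.188).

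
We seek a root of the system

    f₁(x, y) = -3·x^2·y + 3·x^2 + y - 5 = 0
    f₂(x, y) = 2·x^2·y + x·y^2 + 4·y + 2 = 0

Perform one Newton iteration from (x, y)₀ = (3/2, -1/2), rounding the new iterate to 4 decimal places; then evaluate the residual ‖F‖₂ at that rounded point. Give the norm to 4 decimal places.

0.7384

At (3/2, -1/2): F = (4.6250, -1.8750).
Jacobian J = [[-6·x·y + 6·x, -3·x^2 + 1], [4·x·y + y^2, 2·x^2 + 2·x·y + 4]].
At the point, J = [[13.5000, -5.7500], [-2.7500, 7.0000]] (det J = 78.6875).
Solving J·Δ = −F gives Δ = (-0.2744, 0.1600).
Then the next iterate is (x, y)₁ = (1.2256, -0.3400).
Re-evaluating at (1.2256, -0.3400): F = (0.698423, -0.239745), so ‖F‖₂ = 0.7384.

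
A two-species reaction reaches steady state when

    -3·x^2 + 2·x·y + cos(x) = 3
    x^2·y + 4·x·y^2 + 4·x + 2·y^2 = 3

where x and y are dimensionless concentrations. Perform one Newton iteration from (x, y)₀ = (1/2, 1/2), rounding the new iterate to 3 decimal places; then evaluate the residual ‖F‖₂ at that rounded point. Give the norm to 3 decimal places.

2.648

At (1/2, 1/2): F = (-2.37242, 0.125).
Jacobian J = [[-6·x + 2·y - sin(x), 2·x], [2·x·y + 4·y^2 + 4, x^2 + 8·x·y + 4·y]].
At the point, J = [[-2.47943, 1.000], [5.500, 4.250]] (det J = -16.03756).
Solving J·Δ = −F gives Δ = (-0.636, 0.794).
Then the next iterate is (x, y)₁ = (-0.136, 1.294).
Re-evaluating at (-0.136, 1.294): F = (-2.41669, -1.08209), so ‖F‖₂ = 2.648.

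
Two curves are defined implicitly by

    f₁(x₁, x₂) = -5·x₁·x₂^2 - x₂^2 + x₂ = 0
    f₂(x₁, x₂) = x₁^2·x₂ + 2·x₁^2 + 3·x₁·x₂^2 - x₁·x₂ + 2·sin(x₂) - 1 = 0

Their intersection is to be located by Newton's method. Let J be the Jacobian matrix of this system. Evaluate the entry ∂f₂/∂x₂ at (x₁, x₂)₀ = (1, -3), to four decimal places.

∂f₂/∂x₂ = x₁^2 + 6·x₁·x₂ - x₁ + 2·cos(x₂).
At (1, -3) this is -19.9800.

-19.9800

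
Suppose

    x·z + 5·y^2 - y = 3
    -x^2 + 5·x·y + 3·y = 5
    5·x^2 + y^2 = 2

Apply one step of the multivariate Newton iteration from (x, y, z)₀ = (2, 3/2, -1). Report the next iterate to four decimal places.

(1.0711, 0.9424, 0.0639)

At (2, 3/2, -1): F = (4.7500, 10.5000, 20.2500).
Jacobian J = [[z, 10·y - 1, x], [-2·x + 5·y, 5·x + 3, 0], [10·x, 2·y, 0]].
At the point, J = [[-1.0000, 14.0000, 2.0000], [3.5000, 13.0000, 0.0000], [20.0000, 3.0000, 0.0000]] (det J = -499.0000).
Solving J·Δ = −F gives Δ = (-0.9289, -0.5576, 1.0639).
Then the next iterate is (x, y, z)₁ = (1.0711, 0.9424, 0.0639).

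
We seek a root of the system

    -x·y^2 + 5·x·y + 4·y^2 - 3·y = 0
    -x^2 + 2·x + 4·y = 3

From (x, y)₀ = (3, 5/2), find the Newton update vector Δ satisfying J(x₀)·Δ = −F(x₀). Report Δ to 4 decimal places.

(-0.8280, -1.8280)

At (3, 5/2): F = (36.2500, 4.0000).
Jacobian J = [[-y^2 + 5·y, -2·x·y + 5·x + 8·y - 3], [-2·x + 2, 4]].
At the point, J = [[6.2500, 17.0000], [-4.0000, 4.0000]] (det J = 93.0000).
Solving J·Δ = −F gives Δ = (-0.8280, -1.8280).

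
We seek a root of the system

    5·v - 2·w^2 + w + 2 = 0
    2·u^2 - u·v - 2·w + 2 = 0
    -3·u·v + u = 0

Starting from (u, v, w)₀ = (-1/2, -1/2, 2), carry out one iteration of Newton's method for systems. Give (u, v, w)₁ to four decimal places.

(13.5000, -23.0000, -15.0000)

At (-1/2, -1/2, 2): F = (-6.5000, -1.7500, -1.2500).
Jacobian J = [[0, 5, -4·w + 1], [4·u - v, -u, -2], [-3·v + 1, -3·u, 0]].
At the point, J = [[0.0000, 5.0000, -7.0000], [-1.5000, 0.5000, -2.0000], [2.5000, 1.5000, 0.0000]] (det J = -0.5000).
Solving J·Δ = −F gives Δ = (14.0000, -22.5000, -17.0000).
Then the next iterate is (u, v, w)₁ = (13.5000, -23.0000, -15.0000).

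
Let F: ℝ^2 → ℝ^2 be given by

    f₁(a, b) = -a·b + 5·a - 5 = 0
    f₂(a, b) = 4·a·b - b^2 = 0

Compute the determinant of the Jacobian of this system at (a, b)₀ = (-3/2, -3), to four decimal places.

J = [[-b + 5, -a], [4·b, 4·a - 2·b]].
At the point, J = [[8.0000, 1.5000], [-12.0000, 0.0000]].
det J = 18.0000.

18.0000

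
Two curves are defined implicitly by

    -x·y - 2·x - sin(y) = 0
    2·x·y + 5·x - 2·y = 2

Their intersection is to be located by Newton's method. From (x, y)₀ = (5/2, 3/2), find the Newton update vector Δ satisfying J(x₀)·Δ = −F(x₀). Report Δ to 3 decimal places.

At (5/2, 3/2): F = (-9.74749, 15.000).
Jacobian J = [[-y - 2, -x - cos(y)], [2·y + 5, 2·x - 2]].
At the point, J = [[-3.500, -2.57074], [8.000, 3.000]] (det J = 10.06590).
Solving J·Δ = −F gives Δ = (-0.926, -2.531).

(-0.926, -2.531)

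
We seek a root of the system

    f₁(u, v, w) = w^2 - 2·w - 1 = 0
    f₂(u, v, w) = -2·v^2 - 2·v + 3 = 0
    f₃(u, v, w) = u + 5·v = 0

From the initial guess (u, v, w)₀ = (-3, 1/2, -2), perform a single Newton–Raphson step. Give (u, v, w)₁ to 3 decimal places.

(-4.375, 0.875, -0.833)

At (-3, 1/2, -2): F = (7.000, 1.500, -0.500).
Jacobian J = [[0, 0, 2·w - 2], [0, -4·v - 2, 0], [1, 5, 0]].
At the point, J = [[0.000, 0.000, -6.000], [0.000, -4.000, 0.000], [1.000, 5.000, 0.000]] (det J = -24.000).
Solving J·Δ = −F gives Δ = (-1.375, 0.375, 1.167).
Then the next iterate is (u, v, w)₁ = (-4.375, 0.875, -0.833).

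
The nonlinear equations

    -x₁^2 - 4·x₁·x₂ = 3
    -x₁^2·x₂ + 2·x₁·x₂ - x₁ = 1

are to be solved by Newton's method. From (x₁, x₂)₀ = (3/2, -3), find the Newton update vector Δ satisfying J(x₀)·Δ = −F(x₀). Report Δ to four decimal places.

At (3/2, -3): F = (12.7500, -4.7500).
Jacobian J = [[-2·x₁ - 4·x₂, -4·x₁], [-2·x₁·x₂ + 2·x₂ - 1, -x₁^2 + 2·x₁]].
At the point, J = [[9.0000, -6.0000], [2.0000, 0.7500]] (det J = 18.7500).
Solving J·Δ = −F gives Δ = (1.0100, 3.6400).

(1.0100, 3.6400)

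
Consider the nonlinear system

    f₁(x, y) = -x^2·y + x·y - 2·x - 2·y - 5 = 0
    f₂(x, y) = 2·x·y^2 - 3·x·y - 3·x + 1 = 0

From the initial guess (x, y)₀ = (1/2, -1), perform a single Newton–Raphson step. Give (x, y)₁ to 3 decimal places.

(-1.250, -1.429)

At (1/2, -1): F = (-4.250, 2.000).
Jacobian J = [[-2·x·y + y - 2, -x^2 + x - 2], [2·y^2 - 3·y - 3, 4·x·y - 3·x]].
At the point, J = [[-2.000, -1.750], [2.000, -3.500]] (det J = 10.500).
Solving J·Δ = −F gives Δ = (-1.750, -0.429).
Then the next iterate is (x, y)₁ = (-1.250, -1.429).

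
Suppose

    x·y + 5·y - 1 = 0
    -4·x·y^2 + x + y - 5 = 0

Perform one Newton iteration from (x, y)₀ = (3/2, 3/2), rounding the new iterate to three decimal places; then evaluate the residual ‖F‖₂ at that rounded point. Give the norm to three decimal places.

4.298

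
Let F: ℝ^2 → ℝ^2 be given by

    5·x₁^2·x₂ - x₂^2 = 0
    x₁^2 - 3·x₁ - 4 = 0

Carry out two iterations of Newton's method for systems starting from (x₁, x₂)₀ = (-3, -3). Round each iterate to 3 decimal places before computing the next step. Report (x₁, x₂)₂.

(-1.033, -1.589)

At (-3, -3): F = (-144.000, 14.000).
Jacobian J = [[10·x₁·x₂, 5·x₁^2 - 2·x₂], [2·x₁ - 3, 0]].
At the point, J = [[90.000, 51.000], [-9.000, 0.000]] (det J = 459.000).
Solving J·Δ = −F gives Δ = (1.556, 0.078).
Then the next iterate is (x₁, x₂)₁ = (-1.444, -2.922).
Round to (-1.444, -2.922) and repeat: F = (-39.00192, 2.41714), J = [[42.19368, 16.26968], [-5.888, 0.000]].
Δ = (0.411, 1.333), so (x₁, x₂)₂ = (-1.033, -1.589).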